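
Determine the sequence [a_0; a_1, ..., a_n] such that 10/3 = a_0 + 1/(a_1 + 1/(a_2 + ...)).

[3; 3]

Run the Euclidean algorithm on 10 and 3; the successive quotients are the partial quotients a_0, a_1, ... (each step inverts the fractional part left over by the previous one):
  10 = 3*3 + 1, so a_0 = 3.
  3 = 3*1 + 0, so a_1 = 3.
The remainder reaches 0 after 2 divisions, so the expansion has 2 partial quotients, read off in order.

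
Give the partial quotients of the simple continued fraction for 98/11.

Run the Euclidean algorithm on 98 and 11; the successive quotients are the partial quotients a_0, a_1, ... (each step inverts the fractional part left over by the previous one):
  98 = 8*11 + 10, so a_0 = 8.
  11 = 1*10 + 1, so a_1 = 1.
  10 = 10*1 + 0, so a_2 = 10.
The remainder reaches 0 after 3 divisions, so the expansion has 3 partial quotients, read off in order.

[8; 1, 10]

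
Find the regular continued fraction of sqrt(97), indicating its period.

[9; (1, 5, 1, 1, 1, 1, 1, 1, 5, 1, 18)]

Write x_i = (sqrt(97) + m_i)/d_i with (m_0, d_0) = (0, 1). a_0 = floor(sqrt(97)) = 9, since 9^2 = 81 <= 97 < 100 = 10^2.
Iterate m_{i+1} = d_i*a_i - m_i, d_{i+1} = (97 - m_{i+1}^2)/d_i, a_{i+1} = floor((a_0 + m_{i+1})/d_{i+1}):
  m_1 = 1*9 - 0 = 9, d_1 = (97 - 9^2)/1 = 16/1 = 16, a_1 = floor((9 + 9)/16) = 1.
  m_2 = 16*1 - 9 = 7, d_2 = (97 - 7^2)/16 = 48/16 = 3, a_2 = floor((9 + 7)/3) = 5.
  m_3 = 3*5 - 7 = 8, d_3 = (97 - 8^2)/3 = 33/3 = 11, a_3 = floor((9 + 8)/11) = 1.
  m_4 = 11*1 - 8 = 3, d_4 = (97 - 3^2)/11 = 88/11 = 8, a_4 = floor((9 + 3)/8) = 1.
  m_5 = 8*1 - 3 = 5, d_5 = (97 - 5^2)/8 = 72/8 = 9, a_5 = floor((9 + 5)/9) = 1.
  m_6 = 9*1 - 5 = 4, d_6 = (97 - 4^2)/9 = 81/9 = 9, a_6 = floor((9 + 4)/9) = 1.
  m_7 = 9*1 - 4 = 5, d_7 = (97 - 5^2)/9 = 72/9 = 8, a_7 = floor((9 + 5)/8) = 1.
  m_8 = 8*1 - 5 = 3, d_8 = (97 - 3^2)/8 = 88/8 = 11, a_8 = floor((9 + 3)/11) = 1.
  m_9 = 11*1 - 3 = 8, d_9 = (97 - 8^2)/11 = 33/11 = 3, a_9 = floor((9 + 8)/3) = 5.
  m_10 = 3*5 - 8 = 7, d_10 = (97 - 7^2)/3 = 48/3 = 16, a_10 = floor((9 + 7)/16) = 1.
  m_11 = 16*1 - 7 = 9, d_11 = (97 - 9^2)/16 = 16/16 = 1, a_11 = floor((9 + 9)/1) = 18.
  m_12 = 1*18 - 9 = 9, d_12 = (97 - 9^2)/1 = 16/1 = 16: (m_12, d_12) = (m_1, d_1) = (9, 16), so from here the quotients repeat a_1, ..., a_11; the period length is 11.
Hence the expansion of sqrt(97) is a_0 = 9 followed by the repeating block 1, 5, 1, 1, 1, 1, 1, 1, 5, 1, 18 (period 11).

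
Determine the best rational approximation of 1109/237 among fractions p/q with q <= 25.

117/25

Expand x = 1109/237 as a continued fraction with the Euclidean algorithm:
  1109 = 4*237 + 161, so a_0 = 4.
  237 = 1*161 + 76, so a_1 = 1.
  161 = 2*76 + 9, so a_2 = 2.
  76 = 8*9 + 4, so a_3 = 8.
  9 = 2*4 + 1, so a_4 = 2.
  4 = 4*1 + 0, so a_5 = 4.
so x = [4; 1, 2, 8, 2, 4].
Convergents (p_i = a_i*p_{i-1} + p_{i-2}, q_i = a_i*q_{i-1} + q_{i-2} with p_{-2}=0, p_{-1}=1, q_{-2}=1, q_{-1}=0), until the denominator exceeds 25:
  i=0: a_0=4, p_0 = 4*1 + 0 = 4, q_0 = 4*0 + 1 = 1.
  i=1: a_1=1, p_1 = 1*4 + 1 = 5, q_1 = 1*1 + 0 = 1.
  i=2: a_2=2, p_2 = 2*5 + 4 = 14, q_2 = 2*1 + 1 = 3.
  i=3: a_3=8, p_3 = 8*14 + 5 = 117, q_3 = 8*3 + 1 = 25.
  i=4: a_4=2, p_4 = 2*117 + 14 = 248, q_4 = 2*25 + 3 = 53.
q_4 = 53 > 25, so the last convergent with denominator <= 25 is p_3/q_3 = 117/25.
The closest fraction with denominator <= 25 is either p_3/q_3 or the intermediate fraction (k*p_3 + p_2)/(k*q_3 + q_2) with the largest k >= 1 whose denominator stays <= 25; these approach x as k grows, and every other convergent or intermediate fraction in range is farther away.
Largest k: floor((25 - q_2)/q_3) = floor((25 - 3)/25) = 0.
Since k = 0, no intermediate fraction beyond p_3/q_3 has denominator <= 25, so the convergent 117/25 is the closest (its error is |1109*25 - 117*237|/(237*25) = 4/5925).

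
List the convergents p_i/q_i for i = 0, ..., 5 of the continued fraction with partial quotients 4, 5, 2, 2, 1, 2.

4/1, 21/5, 46/11, 113/27, 159/38, 431/103

Using the convergent recurrence p_i = a_i*p_{i-1} + p_{i-2}, q_i = a_i*q_{i-1} + q_{i-2} with p_{-2}=0, p_{-1}=1, q_{-2}=1, q_{-1}=0:
  i=0: a_0=4, p_0 = 4*1 + 0 = 4, q_0 = 4*0 + 1 = 1.
  i=1: a_1=5, p_1 = 5*4 + 1 = 21, q_1 = 5*1 + 0 = 5.
  i=2: a_2=2, p_2 = 2*21 + 4 = 46, q_2 = 2*5 + 1 = 11.
  i=3: a_3=2, p_3 = 2*46 + 21 = 113, q_3 = 2*11 + 5 = 27.
  i=4: a_4=1, p_4 = 1*113 + 46 = 159, q_4 = 1*27 + 11 = 38.
  i=5: a_5=2, p_5 = 2*159 + 113 = 431, q_5 = 2*38 + 27 = 103.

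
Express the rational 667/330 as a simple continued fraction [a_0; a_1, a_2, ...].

Run the Euclidean algorithm on 667 and 330; the successive quotients are the partial quotients a_0, a_1, ... (each step inverts the fractional part left over by the previous one):
  667 = 2*330 + 7, so a_0 = 2.
  330 = 47*7 + 1, so a_1 = 47.
  7 = 7*1 + 0, so a_2 = 7.
The remainder reaches 0 after 3 divisions, so the expansion has 3 partial quotients, read off in order.

[2; 47, 7]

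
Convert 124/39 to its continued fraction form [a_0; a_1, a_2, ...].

Run the Euclidean algorithm on 124 and 39; the successive quotients are the partial quotients a_0, a_1, ... (each step inverts the fractional part left over by the previous one):
  124 = 3*39 + 7, so a_0 = 3.
  39 = 5*7 + 4, so a_1 = 5.
  7 = 1*4 + 3, so a_2 = 1.
  4 = 1*3 + 1, so a_3 = 1.
  3 = 3*1 + 0, so a_4 = 3.
The remainder reaches 0 after 5 divisions, so the expansion has 5 partial quotients, read off in order.

[3; 5, 1, 1, 3]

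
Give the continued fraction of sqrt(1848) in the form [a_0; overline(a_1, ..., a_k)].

Write x_i = (sqrt(1848) + m_i)/d_i with (m_0, d_0) = (0, 1). a_0 = floor(sqrt(1848)) = 42, since 42^2 = 1764 <= 1848 < 1849 = 43^2.
Iterate m_{i+1} = d_i*a_i - m_i, d_{i+1} = (1848 - m_{i+1}^2)/d_i, a_{i+1} = floor((a_0 + m_{i+1})/d_{i+1}):
  m_1 = 1*42 - 0 = 42, d_1 = (1848 - 42^2)/1 = 84/1 = 84, a_1 = floor((42 + 42)/84) = 1.
  m_2 = 84*1 - 42 = 42, d_2 = (1848 - 42^2)/84 = 84/84 = 1, a_2 = floor((42 + 42)/1) = 84.
  m_3 = 1*84 - 42 = 42, d_3 = (1848 - 42^2)/1 = 84/1 = 84: (m_3, d_3) = (m_1, d_1) = (42, 84), so from here the quotients repeat a_1, a_2; the period length is 2.
Hence the expansion of sqrt(1848) is a_0 = 42 followed by the repeating block 1, 84 (period 2).

[42; overline(1, 84)]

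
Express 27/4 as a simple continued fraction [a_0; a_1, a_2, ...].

Run the Euclidean algorithm on 27 and 4; the successive quotients are the partial quotients a_0, a_1, ... (each step inverts the fractional part left over by the previous one):
  27 = 6*4 + 3, so a_0 = 6.
  4 = 1*3 + 1, so a_1 = 1.
  3 = 3*1 + 0, so a_2 = 3.
The remainder reaches 0 after 3 divisions, so the expansion has 3 partial quotients, read off in order.

[6; 1, 3]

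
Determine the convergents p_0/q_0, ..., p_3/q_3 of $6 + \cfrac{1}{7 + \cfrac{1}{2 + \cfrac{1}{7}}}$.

6/1, 43/7, 92/15, 687/112

Using the convergent recurrence p_i = a_i*p_{i-1} + p_{i-2}, q_i = a_i*q_{i-1} + q_{i-2} with p_{-2}=0, p_{-1}=1, q_{-2}=1, q_{-1}=0:
  i=0: a_0=6, p_0 = 6*1 + 0 = 6, q_0 = 6*0 + 1 = 1.
  i=1: a_1=7, p_1 = 7*6 + 1 = 43, q_1 = 7*1 + 0 = 7.
  i=2: a_2=2, p_2 = 2*43 + 6 = 92, q_2 = 2*7 + 1 = 15.
  i=3: a_3=7, p_3 = 7*92 + 43 = 687, q_3 = 7*15 + 7 = 112.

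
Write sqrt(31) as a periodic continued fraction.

[5; (1, 1, 3, 5, 3, 1, 1, 10)]

Write x_i = (sqrt(31) + m_i)/d_i with (m_0, d_0) = (0, 1). a_0 = floor(sqrt(31)) = 5, since 5^2 = 25 <= 31 < 36 = 6^2.
Iterate m_{i+1} = d_i*a_i - m_i, d_{i+1} = (31 - m_{i+1}^2)/d_i, a_{i+1} = floor((a_0 + m_{i+1})/d_{i+1}):
  m_1 = 1*5 - 0 = 5, d_1 = (31 - 5^2)/1 = 6/1 = 6, a_1 = floor((5 + 5)/6) = 1.
  m_2 = 6*1 - 5 = 1, d_2 = (31 - 1^2)/6 = 30/6 = 5, a_2 = floor((5 + 1)/5) = 1.
  m_3 = 5*1 - 1 = 4, d_3 = (31 - 4^2)/5 = 15/5 = 3, a_3 = floor((5 + 4)/3) = 3.
  m_4 = 3*3 - 4 = 5, d_4 = (31 - 5^2)/3 = 6/3 = 2, a_4 = floor((5 + 5)/2) = 5.
  m_5 = 2*5 - 5 = 5, d_5 = (31 - 5^2)/2 = 6/2 = 3, a_5 = floor((5 + 5)/3) = 3.
  m_6 = 3*3 - 5 = 4, d_6 = (31 - 4^2)/3 = 15/3 = 5, a_6 = floor((5 + 4)/5) = 1.
  m_7 = 5*1 - 4 = 1, d_7 = (31 - 1^2)/5 = 30/5 = 6, a_7 = floor((5 + 1)/6) = 1.
  m_8 = 6*1 - 1 = 5, d_8 = (31 - 5^2)/6 = 6/6 = 1, a_8 = floor((5 + 5)/1) = 10.
  m_9 = 1*10 - 5 = 5, d_9 = (31 - 5^2)/1 = 6/1 = 6: (m_9, d_9) = (m_1, d_1) = (5, 6), so from here the quotients repeat a_1, ..., a_8; the period length is 8.
Hence the expansion of sqrt(31) is a_0 = 5 followed by the repeating block 1, 1, 3, 5, 3, 1, 1, 10 (period 8).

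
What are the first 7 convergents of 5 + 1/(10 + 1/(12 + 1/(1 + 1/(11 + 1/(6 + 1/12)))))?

5/1, 51/10, 617/121, 668/131, 7965/1562, 48458/9503, 589461/115598

Using the convergent recurrence p_i = a_i*p_{i-1} + p_{i-2}, q_i = a_i*q_{i-1} + q_{i-2} with p_{-2}=0, p_{-1}=1, q_{-2}=1, q_{-1}=0:
  i=0: a_0=5, p_0 = 5*1 + 0 = 5, q_0 = 5*0 + 1 = 1.
  i=1: a_1=10, p_1 = 10*5 + 1 = 51, q_1 = 10*1 + 0 = 10.
  i=2: a_2=12, p_2 = 12*51 + 5 = 617, q_2 = 12*10 + 1 = 121.
  i=3: a_3=1, p_3 = 1*617 + 51 = 668, q_3 = 1*121 + 10 = 131.
  i=4: a_4=11, p_4 = 11*668 + 617 = 7965, q_4 = 11*131 + 121 = 1562.
  i=5: a_5=6, p_5 = 6*7965 + 668 = 48458, q_5 = 6*1562 + 131 = 9503.
  i=6: a_6=12, p_6 = 12*48458 + 7965 = 589461, q_6 = 12*9503 + 1562 = 115598.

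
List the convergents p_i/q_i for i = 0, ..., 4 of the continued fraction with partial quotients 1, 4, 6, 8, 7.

1/1, 5/4, 31/25, 253/204, 1802/1453

Using the convergent recurrence p_i = a_i*p_{i-1} + p_{i-2}, q_i = a_i*q_{i-1} + q_{i-2} with p_{-2}=0, p_{-1}=1, q_{-2}=1, q_{-1}=0:
  i=0: a_0=1, p_0 = 1*1 + 0 = 1, q_0 = 1*0 + 1 = 1.
  i=1: a_1=4, p_1 = 4*1 + 1 = 5, q_1 = 4*1 + 0 = 4.
  i=2: a_2=6, p_2 = 6*5 + 1 = 31, q_2 = 6*4 + 1 = 25.
  i=3: a_3=8, p_3 = 8*31 + 5 = 253, q_3 = 8*25 + 4 = 204.
  i=4: a_4=7, p_4 = 7*253 + 31 = 1802, q_4 = 7*204 + 25 = 1453.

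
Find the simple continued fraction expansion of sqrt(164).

Write x_i = (sqrt(164) + m_i)/d_i with (m_0, d_0) = (0, 1). a_0 = floor(sqrt(164)) = 12, since 12^2 = 144 <= 164 < 169 = 13^2.
Iterate m_{i+1} = d_i*a_i - m_i, d_{i+1} = (164 - m_{i+1}^2)/d_i, a_{i+1} = floor((a_0 + m_{i+1})/d_{i+1}):
  m_1 = 1*12 - 0 = 12, d_1 = (164 - 12^2)/1 = 20/1 = 20, a_1 = floor((12 + 12)/20) = 1.
  m_2 = 20*1 - 12 = 8, d_2 = (164 - 8^2)/20 = 100/20 = 5, a_2 = floor((12 + 8)/5) = 4.
  m_3 = 5*4 - 8 = 12, d_3 = (164 - 12^2)/5 = 20/5 = 4, a_3 = floor((12 + 12)/4) = 6.
  m_4 = 4*6 - 12 = 12, d_4 = (164 - 12^2)/4 = 20/4 = 5, a_4 = floor((12 + 12)/5) = 4.
  m_5 = 5*4 - 12 = 8, d_5 = (164 - 8^2)/5 = 100/5 = 20, a_5 = floor((12 + 8)/20) = 1.
  m_6 = 20*1 - 8 = 12, d_6 = (164 - 12^2)/20 = 20/20 = 1, a_6 = floor((12 + 12)/1) = 24.
  m_7 = 1*24 - 12 = 12, d_7 = (164 - 12^2)/1 = 20/1 = 20: (m_7, d_7) = (m_1, d_1) = (12, 20), so from here the quotients repeat a_1, ..., a_6; the period length is 6.
Hence the expansion of sqrt(164) is a_0 = 12 followed by the repeating block 1, 4, 6, 4, 1, 24 (period 6).

[12; (1, 4, 6, 4, 1, 24)]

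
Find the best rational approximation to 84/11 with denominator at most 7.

23/3

Expand x = 84/11 as a continued fraction with the Euclidean algorithm:
  84 = 7*11 + 7, so a_0 = 7.
  11 = 1*7 + 4, so a_1 = 1.
  7 = 1*4 + 3, so a_2 = 1.
  4 = 1*3 + 1, so a_3 = 1.
  3 = 3*1 + 0, so a_4 = 3.
so x = [7; 1, 1, 1, 3].
Convergents (p_i = a_i*p_{i-1} + p_{i-2}, q_i = a_i*q_{i-1} + q_{i-2} with p_{-2}=0, p_{-1}=1, q_{-2}=1, q_{-1}=0), until the denominator exceeds 7:
  i=0: a_0=7, p_0 = 7*1 + 0 = 7, q_0 = 7*0 + 1 = 1.
  i=1: a_1=1, p_1 = 1*7 + 1 = 8, q_1 = 1*1 + 0 = 1.
  i=2: a_2=1, p_2 = 1*8 + 7 = 15, q_2 = 1*1 + 1 = 2.
  i=3: a_3=1, p_3 = 1*15 + 8 = 23, q_3 = 1*2 + 1 = 3.
  i=4: a_4=3, p_4 = 3*23 + 15 = 84, q_4 = 3*3 + 2 = 11.
q_4 = 11 > 7, so the last convergent with denominator <= 7 is p_3/q_3 = 23/3.
The closest fraction with denominator <= 7 is either p_3/q_3 or the intermediate fraction (k*p_3 + p_2)/(k*q_3 + q_2) with the largest k >= 1 whose denominator stays <= 7; these approach x as k grows, and every other convergent or intermediate fraction in range is farther away.
Largest k: floor((7 - q_2)/q_3) = floor((7 - 2)/3) = 1.
That gives (1*23 + 15)/(1*3 + 2) = 38/5.
Compare the errors: |x - 23/3| = |84*3 - 23*11|/(11*3) = 1/33, and |x - 38/5| = |84*5 - 38*11|/(11*5) = 2/55.
Cross-multiplying, 1*55 = 55 < 66 = 2*33, so 1/33 is smaller: the convergent 23/3 is closer to x than 38/5.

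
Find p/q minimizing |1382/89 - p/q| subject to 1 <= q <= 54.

823/53

Expand x = 1382/89 as a continued fraction with the Euclidean algorithm:
  1382 = 15*89 + 47, so a_0 = 15.
  89 = 1*47 + 42, so a_1 = 1.
  47 = 1*42 + 5, so a_2 = 1.
  42 = 8*5 + 2, so a_3 = 8.
  5 = 2*2 + 1, so a_4 = 2.
  2 = 2*1 + 0, so a_5 = 2.
so x = [15; 1, 1, 8, 2, 2].
Convergents (p_i = a_i*p_{i-1} + p_{i-2}, q_i = a_i*q_{i-1} + q_{i-2} with p_{-2}=0, p_{-1}=1, q_{-2}=1, q_{-1}=0), until the denominator exceeds 54:
  i=0: a_0=15, p_0 = 15*1 + 0 = 15, q_0 = 15*0 + 1 = 1.
  i=1: a_1=1, p_1 = 1*15 + 1 = 16, q_1 = 1*1 + 0 = 1.
  i=2: a_2=1, p_2 = 1*16 + 15 = 31, q_2 = 1*1 + 1 = 2.
  i=3: a_3=8, p_3 = 8*31 + 16 = 264, q_3 = 8*2 + 1 = 17.
  i=4: a_4=2, p_4 = 2*264 + 31 = 559, q_4 = 2*17 + 2 = 36.
  i=5: a_5=2, p_5 = 2*559 + 264 = 1382, q_5 = 2*36 + 17 = 89.
q_5 = 89 > 54, so the last convergent with denominator <= 54 is p_4/q_4 = 559/36.
The closest fraction with denominator <= 54 is either p_4/q_4 or the intermediate fraction (k*p_4 + p_3)/(k*q_4 + q_3) with the largest k >= 1 whose denominator stays <= 54; these approach x as k grows, and every other convergent or intermediate fraction in range is farther away.
Largest k: floor((54 - q_3)/q_4) = floor((54 - 17)/36) = 1.
That gives (1*559 + 264)/(1*36 + 17) = 823/53.
Compare the errors: |x - 559/36| = |1382*36 - 559*89|/(89*36) = 1/3204, and |x - 823/53| = |1382*53 - 823*89|/(89*53) = 1/4717.
Cross-multiplying, 1*3204 = 3204 < 4717 = 1*4717, so 1/4717 is smaller: the intermediate fraction 823/53 is closer to x than 559/36.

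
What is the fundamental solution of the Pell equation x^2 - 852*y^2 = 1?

First expand sqrt(852) as a continued fraction. With x_i = (sqrt(852) + m_i)/d_i and (m_0, d_0) = (0, 1): a_0 = floor(sqrt(852)) = 29, since 29^2 = 841 <= 852 < 900 = 30^2.
Iterate m_{i+1} = d_i*a_i - m_i, d_{i+1} = (852 - m_{i+1}^2)/d_i, a_{i+1} = floor((a_0 + m_{i+1})/d_{i+1}):
  m_1 = 1*29 - 0 = 29, d_1 = (852 - 29^2)/1 = 11/1 = 11, a_1 = floor((29 + 29)/11) = 5.
  m_2 = 11*5 - 29 = 26, d_2 = (852 - 26^2)/11 = 176/11 = 16, a_2 = floor((29 + 26)/16) = 3.
  m_3 = 16*3 - 26 = 22, d_3 = (852 - 22^2)/16 = 368/16 = 23, a_3 = floor((29 + 22)/23) = 2.
  m_4 = 23*2 - 22 = 24, d_4 = (852 - 24^2)/23 = 276/23 = 12, a_4 = floor((29 + 24)/12) = 4.
  m_5 = 12*4 - 24 = 24, d_5 = (852 - 24^2)/12 = 276/12 = 23, a_5 = floor((29 + 24)/23) = 2.
  m_6 = 23*2 - 24 = 22, d_6 = (852 - 22^2)/23 = 368/23 = 16, a_6 = floor((29 + 22)/16) = 3.
  m_7 = 16*3 - 22 = 26, d_7 = (852 - 26^2)/16 = 176/16 = 11, a_7 = floor((29 + 26)/11) = 5.
  m_8 = 11*5 - 26 = 29, d_8 = (852 - 29^2)/11 = 11/11 = 1, a_8 = floor((29 + 29)/1) = 58.
  m_9 = 1*58 - 29 = 29, d_9 = (852 - 29^2)/1 = 11/1 = 11: (m_9, d_9) = (m_1, d_1) = (29, 11), so from here the quotients repeat a_1, ..., a_8; the period length is 8.
So sqrt(852) = [29; (5, 3, 2, 4, 2, 3, 5, 58)] with period length k = 8.
k is even, so the fundamental solution of x^2 - 852y^2 = 1 is (p_{k-1}, q_{k-1}) = (p_7, q_7); compute convergents through index 7.
Convergents (p_i = a_i*p_{i-1} + p_{i-2}, q_i = a_i*q_{i-1} + q_{i-2} with p_{-2}=0, p_{-1}=1, q_{-2}=1, q_{-1}=0):
  i=0: a_0=29, p_0 = 29*1 + 0 = 29, q_0 = 29*0 + 1 = 1.
  i=1: a_1=5, p_1 = 5*29 + 1 = 146, q_1 = 5*1 + 0 = 5.
  i=2: a_2=3, p_2 = 3*146 + 29 = 467, q_2 = 3*5 + 1 = 16.
  i=3: a_3=2, p_3 = 2*467 + 146 = 1080, q_3 = 2*16 + 5 = 37.
  i=4: a_4=4, p_4 = 4*1080 + 467 = 4787, q_4 = 4*37 + 16 = 164.
  i=5: a_5=2, p_5 = 2*4787 + 1080 = 10654, q_5 = 2*164 + 37 = 365.
  i=6: a_6=3, p_6 = 3*10654 + 4787 = 36749, q_6 = 3*365 + 164 = 1259.
  i=7: a_7=5, p_7 = 5*36749 + 10654 = 194399, q_7 = 5*1259 + 365 = 6660.
Check: 194399^2 - 852*6660^2 = 37790971201 - 37790971200 = 1, so (x, y) = (194399, 6660) solves the equation, and by the theorem it is the least positive solution.

(x, y) = (194399, 6660)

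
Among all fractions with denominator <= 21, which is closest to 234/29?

Expand x = 234/29 as a continued fraction with the Euclidean algorithm:
  234 = 8*29 + 2, so a_0 = 8.
  29 = 14*2 + 1, so a_1 = 14.
  2 = 2*1 + 0, so a_2 = 2.
so x = [8; 14, 2].
Convergents (p_i = a_i*p_{i-1} + p_{i-2}, q_i = a_i*q_{i-1} + q_{i-2} with p_{-2}=0, p_{-1}=1, q_{-2}=1, q_{-1}=0), until the denominator exceeds 21:
  i=0: a_0=8, p_0 = 8*1 + 0 = 8, q_0 = 8*0 + 1 = 1.
  i=1: a_1=14, p_1 = 14*8 + 1 = 113, q_1 = 14*1 + 0 = 14.
  i=2: a_2=2, p_2 = 2*113 + 8 = 234, q_2 = 2*14 + 1 = 29.
q_2 = 29 > 21, so the last convergent with denominator <= 21 is p_1/q_1 = 113/14.
The closest fraction with denominator <= 21 is either p_1/q_1 or the intermediate fraction (k*p_1 + p_0)/(k*q_1 + q_0) with the largest k >= 1 whose denominator stays <= 21; these approach x as k grows, and every other convergent or intermediate fraction in range is farther away.
Largest k: floor((21 - q_0)/q_1) = floor((21 - 1)/14) = 1.
That gives (1*113 + 8)/(1*14 + 1) = 121/15.
Compare the errors: |x - 113/14| = |234*14 - 113*29|/(29*14) = 1/406, and |x - 121/15| = |234*15 - 121*29|/(29*15) = 1/435.
Cross-multiplying, 1*406 = 406 < 435 = 1*435, so 1/435 is smaller: the intermediate fraction 121/15 is closer to x than 113/14.

121/15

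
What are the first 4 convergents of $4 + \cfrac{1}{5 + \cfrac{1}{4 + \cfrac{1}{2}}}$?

Using the convergent recurrence p_i = a_i*p_{i-1} + p_{i-2}, q_i = a_i*q_{i-1} + q_{i-2} with p_{-2}=0, p_{-1}=1, q_{-2}=1, q_{-1}=0:
  i=0: a_0=4, p_0 = 4*1 + 0 = 4, q_0 = 4*0 + 1 = 1.
  i=1: a_1=5, p_1 = 5*4 + 1 = 21, q_1 = 5*1 + 0 = 5.
  i=2: a_2=4, p_2 = 4*21 + 4 = 88, q_2 = 4*5 + 1 = 21.
  i=3: a_3=2, p_3 = 2*88 + 21 = 197, q_3 = 2*21 + 5 = 47.

4/1, 21/5, 88/21, 197/47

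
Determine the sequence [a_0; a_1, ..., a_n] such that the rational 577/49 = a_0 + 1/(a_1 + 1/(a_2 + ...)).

[11; 1, 3, 2, 5]

Run the Euclidean algorithm on 577 and 49; the successive quotients are the partial quotients a_0, a_1, ... (each step inverts the fractional part left over by the previous one):
  577 = 11*49 + 38, so a_0 = 11.
  49 = 1*38 + 11, so a_1 = 1.
  38 = 3*11 + 5, so a_2 = 3.
  11 = 2*5 + 1, so a_3 = 2.
  5 = 5*1 + 0, so a_4 = 5.
The remainder reaches 0 after 5 divisions, so the expansion has 5 partial quotients, read off in order.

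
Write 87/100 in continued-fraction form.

[0; 1, 6, 1, 2, 4]

Run the Euclidean algorithm on 87 and 100; the successive quotients are the partial quotients a_0, a_1, ... (each step inverts the fractional part left over by the previous one):
  87 = 0*100 + 87, so a_0 = 0.
  100 = 1*87 + 13, so a_1 = 1.
  87 = 6*13 + 9, so a_2 = 6.
  13 = 1*9 + 4, so a_3 = 1.
  9 = 2*4 + 1, so a_4 = 2.
  4 = 4*1 + 0, so a_5 = 4.
The remainder reaches 0 after 6 divisions, so the expansion has 6 partial quotients, read off in order.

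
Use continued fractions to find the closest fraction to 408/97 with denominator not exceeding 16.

Expand x = 408/97 as a continued fraction with the Euclidean algorithm:
  408 = 4*97 + 20, so a_0 = 4.
  97 = 4*20 + 17, so a_1 = 4.
  20 = 1*17 + 3, so a_2 = 1.
  17 = 5*3 + 2, so a_3 = 5.
  3 = 1*2 + 1, so a_4 = 1.
  2 = 2*1 + 0, so a_5 = 2.
so x = [4; 4, 1, 5, 1, 2].
Convergents (p_i = a_i*p_{i-1} + p_{i-2}, q_i = a_i*q_{i-1} + q_{i-2} with p_{-2}=0, p_{-1}=1, q_{-2}=1, q_{-1}=0), until the denominator exceeds 16:
  i=0: a_0=4, p_0 = 4*1 + 0 = 4, q_0 = 4*0 + 1 = 1.
  i=1: a_1=4, p_1 = 4*4 + 1 = 17, q_1 = 4*1 + 0 = 4.
  i=2: a_2=1, p_2 = 1*17 + 4 = 21, q_2 = 1*4 + 1 = 5.
  i=3: a_3=5, p_3 = 5*21 + 17 = 122, q_3 = 5*5 + 4 = 29.
q_3 = 29 > 16, so the last convergent with denominator <= 16 is p_2/q_2 = 21/5.
The closest fraction with denominator <= 16 is either p_2/q_2 or the intermediate fraction (k*p_2 + p_1)/(k*q_2 + q_1) with the largest k >= 1 whose denominator stays <= 16; these approach x as k grows, and every other convergent or intermediate fraction in range is farther away.
Largest k: floor((16 - q_1)/q_2) = floor((16 - 4)/5) = 2.
That gives (2*21 + 17)/(2*5 + 4) = 59/14.
Compare the errors: |x - 21/5| = |408*5 - 21*97|/(97*5) = 3/485, and |x - 59/14| = |408*14 - 59*97|/(97*14) = 11/1358.
Cross-multiplying, 3*1358 = 4074 < 5335 = 11*485, so 3/485 is smaller: the convergent 21/5 is closer to x than 59/14.

21/5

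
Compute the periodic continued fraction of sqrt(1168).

[34; (5, 1, 2, 7, 4, 7, 2, 1, 5, 68)]

Write x_i = (sqrt(1168) + m_i)/d_i with (m_0, d_0) = (0, 1). a_0 = floor(sqrt(1168)) = 34, since 34^2 = 1156 <= 1168 < 1225 = 35^2.
Iterate m_{i+1} = d_i*a_i - m_i, d_{i+1} = (1168 - m_{i+1}^2)/d_i, a_{i+1} = floor((a_0 + m_{i+1})/d_{i+1}):
  m_1 = 1*34 - 0 = 34, d_1 = (1168 - 34^2)/1 = 12/1 = 12, a_1 = floor((34 + 34)/12) = 5.
  m_2 = 12*5 - 34 = 26, d_2 = (1168 - 26^2)/12 = 492/12 = 41, a_2 = floor((34 + 26)/41) = 1.
  m_3 = 41*1 - 26 = 15, d_3 = (1168 - 15^2)/41 = 943/41 = 23, a_3 = floor((34 + 15)/23) = 2.
  m_4 = 23*2 - 15 = 31, d_4 = (1168 - 31^2)/23 = 207/23 = 9, a_4 = floor((34 + 31)/9) = 7.
  m_5 = 9*7 - 31 = 32, d_5 = (1168 - 32^2)/9 = 144/9 = 16, a_5 = floor((34 + 32)/16) = 4.
  m_6 = 16*4 - 32 = 32, d_6 = (1168 - 32^2)/16 = 144/16 = 9, a_6 = floor((34 + 32)/9) = 7.
  m_7 = 9*7 - 32 = 31, d_7 = (1168 - 31^2)/9 = 207/9 = 23, a_7 = floor((34 + 31)/23) = 2.
  m_8 = 23*2 - 31 = 15, d_8 = (1168 - 15^2)/23 = 943/23 = 41, a_8 = floor((34 + 15)/41) = 1.
  m_9 = 41*1 - 15 = 26, d_9 = (1168 - 26^2)/41 = 492/41 = 12, a_9 = floor((34 + 26)/12) = 5.
  m_10 = 12*5 - 26 = 34, d_10 = (1168 - 34^2)/12 = 12/12 = 1, a_10 = floor((34 + 34)/1) = 68.
  m_11 = 1*68 - 34 = 34, d_11 = (1168 - 34^2)/1 = 12/1 = 12: (m_11, d_11) = (m_1, d_1) = (34, 12), so from here the quotients repeat a_1, ..., a_10; the period length is 10.
Hence the expansion of sqrt(1168) is a_0 = 34 followed by the repeating block 5, 1, 2, 7, 4, 7, 2, 1, 5, 68 (period 10).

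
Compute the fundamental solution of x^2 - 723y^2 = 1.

(x, y) = (242, 9)

First expand sqrt(723) as a continued fraction. With x_i = (sqrt(723) + m_i)/d_i and (m_0, d_0) = (0, 1): a_0 = floor(sqrt(723)) = 26, since 26^2 = 676 <= 723 < 729 = 27^2.
Iterate m_{i+1} = d_i*a_i - m_i, d_{i+1} = (723 - m_{i+1}^2)/d_i, a_{i+1} = floor((a_0 + m_{i+1})/d_{i+1}):
  m_1 = 1*26 - 0 = 26, d_1 = (723 - 26^2)/1 = 47/1 = 47, a_1 = floor((26 + 26)/47) = 1.
  m_2 = 47*1 - 26 = 21, d_2 = (723 - 21^2)/47 = 282/47 = 6, a_2 = floor((26 + 21)/6) = 7.
  m_3 = 6*7 - 21 = 21, d_3 = (723 - 21^2)/6 = 282/6 = 47, a_3 = floor((26 + 21)/47) = 1.
  m_4 = 47*1 - 21 = 26, d_4 = (723 - 26^2)/47 = 47/47 = 1, a_4 = floor((26 + 26)/1) = 52.
  m_5 = 1*52 - 26 = 26, d_5 = (723 - 26^2)/1 = 47/1 = 47: (m_5, d_5) = (m_1, d_1) = (26, 47), so from here the quotients repeat a_1, ..., a_4; the period length is 4.
So sqrt(723) = [26; (1, 7, 1, 52)] with period length k = 4.
k is even, so the fundamental solution of x^2 - 723y^2 = 1 is (p_{k-1}, q_{k-1}) = (p_3, q_3); compute convergents through index 3.
Convergents (p_i = a_i*p_{i-1} + p_{i-2}, q_i = a_i*q_{i-1} + q_{i-2} with p_{-2}=0, p_{-1}=1, q_{-2}=1, q_{-1}=0):
  i=0: a_0=26, p_0 = 26*1 + 0 = 26, q_0 = 26*0 + 1 = 1.
  i=1: a_1=1, p_1 = 1*26 + 1 = 27, q_1 = 1*1 + 0 = 1.
  i=2: a_2=7, p_2 = 7*27 + 26 = 215, q_2 = 7*1 + 1 = 8.
  i=3: a_3=1, p_3 = 1*215 + 27 = 242, q_3 = 1*8 + 1 = 9.
Check: 242^2 - 723*9^2 = 58564 - 58563 = 1, so (x, y) = (242, 9) solves the equation, and by the theorem it is the least positive solution.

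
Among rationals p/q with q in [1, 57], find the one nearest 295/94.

91/29

Expand x = 295/94 as a continued fraction with the Euclidean algorithm:
  295 = 3*94 + 13, so a_0 = 3.
  94 = 7*13 + 3, so a_1 = 7.
  13 = 4*3 + 1, so a_2 = 4.
  3 = 3*1 + 0, so a_3 = 3.
so x = [3; 7, 4, 3].
Convergents (p_i = a_i*p_{i-1} + p_{i-2}, q_i = a_i*q_{i-1} + q_{i-2} with p_{-2}=0, p_{-1}=1, q_{-2}=1, q_{-1}=0), until the denominator exceeds 57:
  i=0: a_0=3, p_0 = 3*1 + 0 = 3, q_0 = 3*0 + 1 = 1.
  i=1: a_1=7, p_1 = 7*3 + 1 = 22, q_1 = 7*1 + 0 = 7.
  i=2: a_2=4, p_2 = 4*22 + 3 = 91, q_2 = 4*7 + 1 = 29.
  i=3: a_3=3, p_3 = 3*91 + 22 = 295, q_3 = 3*29 + 7 = 94.
q_3 = 94 > 57, so the last convergent with denominator <= 57 is p_2/q_2 = 91/29.
The closest fraction with denominator <= 57 is either p_2/q_2 or the intermediate fraction (k*p_2 + p_1)/(k*q_2 + q_1) with the largest k >= 1 whose denominator stays <= 57; these approach x as k grows, and every other convergent or intermediate fraction in range is farther away.
Largest k: floor((57 - q_1)/q_2) = floor((57 - 7)/29) = 1.
That gives (1*91 + 22)/(1*29 + 7) = 113/36.
Compare the errors: |x - 91/29| = |295*29 - 91*94|/(94*29) = 1/2726, and |x - 113/36| = |295*36 - 113*94|/(94*36) = 2/3384.
Cross-multiplying, 1*3384 = 3384 < 5452 = 2*2726, so 1/2726 is smaller: the convergent 91/29 is closer to x than 113/36.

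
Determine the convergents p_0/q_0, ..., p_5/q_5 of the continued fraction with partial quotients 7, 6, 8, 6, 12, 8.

Using the convergent recurrence p_i = a_i*p_{i-1} + p_{i-2}, q_i = a_i*q_{i-1} + q_{i-2} with p_{-2}=0, p_{-1}=1, q_{-2}=1, q_{-1}=0:
  i=0: a_0=7, p_0 = 7*1 + 0 = 7, q_0 = 7*0 + 1 = 1.
  i=1: a_1=6, p_1 = 6*7 + 1 = 43, q_1 = 6*1 + 0 = 6.
  i=2: a_2=8, p_2 = 8*43 + 7 = 351, q_2 = 8*6 + 1 = 49.
  i=3: a_3=6, p_3 = 6*351 + 43 = 2149, q_3 = 6*49 + 6 = 300.
  i=4: a_4=12, p_4 = 12*2149 + 351 = 26139, q_4 = 12*300 + 49 = 3649.
  i=5: a_5=8, p_5 = 8*26139 + 2149 = 211261, q_5 = 8*3649 + 300 = 29492.

7/1, 43/6, 351/49, 2149/300, 26139/3649, 211261/29492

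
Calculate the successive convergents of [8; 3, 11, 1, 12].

Using the convergent recurrence p_i = a_i*p_{i-1} + p_{i-2}, q_i = a_i*q_{i-1} + q_{i-2} with p_{-2}=0, p_{-1}=1, q_{-2}=1, q_{-1}=0:
  i=0: a_0=8, p_0 = 8*1 + 0 = 8, q_0 = 8*0 + 1 = 1.
  i=1: a_1=3, p_1 = 3*8 + 1 = 25, q_1 = 3*1 + 0 = 3.
  i=2: a_2=11, p_2 = 11*25 + 8 = 283, q_2 = 11*3 + 1 = 34.
  i=3: a_3=1, p_3 = 1*283 + 25 = 308, q_3 = 1*34 + 3 = 37.
  i=4: a_4=12, p_4 = 12*308 + 283 = 3979, q_4 = 12*37 + 34 = 478.

8/1, 25/3, 283/34, 308/37, 3979/478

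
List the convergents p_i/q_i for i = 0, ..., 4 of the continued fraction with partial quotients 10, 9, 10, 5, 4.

10/1, 91/9, 920/91, 4691/464, 19684/1947

Using the convergent recurrence p_i = a_i*p_{i-1} + p_{i-2}, q_i = a_i*q_{i-1} + q_{i-2} with p_{-2}=0, p_{-1}=1, q_{-2}=1, q_{-1}=0:
  i=0: a_0=10, p_0 = 10*1 + 0 = 10, q_0 = 10*0 + 1 = 1.
  i=1: a_1=9, p_1 = 9*10 + 1 = 91, q_1 = 9*1 + 0 = 9.
  i=2: a_2=10, p_2 = 10*91 + 10 = 920, q_2 = 10*9 + 1 = 91.
  i=3: a_3=5, p_3 = 5*920 + 91 = 4691, q_3 = 5*91 + 9 = 464.
  i=4: a_4=4, p_4 = 4*4691 + 920 = 19684, q_4 = 4*464 + 91 = 1947.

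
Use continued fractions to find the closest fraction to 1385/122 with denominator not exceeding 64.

Expand x = 1385/122 as a continued fraction with the Euclidean algorithm:
  1385 = 11*122 + 43, so a_0 = 11.
  122 = 2*43 + 36, so a_1 = 2.
  43 = 1*36 + 7, so a_2 = 1.
  36 = 5*7 + 1, so a_3 = 5.
  7 = 7*1 + 0, so a_4 = 7.
so x = [11; 2, 1, 5, 7].
Convergents (p_i = a_i*p_{i-1} + p_{i-2}, q_i = a_i*q_{i-1} + q_{i-2} with p_{-2}=0, p_{-1}=1, q_{-2}=1, q_{-1}=0), until the denominator exceeds 64:
  i=0: a_0=11, p_0 = 11*1 + 0 = 11, q_0 = 11*0 + 1 = 1.
  i=1: a_1=2, p_1 = 2*11 + 1 = 23, q_1 = 2*1 + 0 = 2.
  i=2: a_2=1, p_2 = 1*23 + 11 = 34, q_2 = 1*2 + 1 = 3.
  i=3: a_3=5, p_3 = 5*34 + 23 = 193, q_3 = 5*3 + 2 = 17.
  i=4: a_4=7, p_4 = 7*193 + 34 = 1385, q_4 = 7*17 + 3 = 122.
q_4 = 122 > 64, so the last convergent with denominator <= 64 is p_3/q_3 = 193/17.
The closest fraction with denominator <= 64 is either p_3/q_3 or the intermediate fraction (k*p_3 + p_2)/(k*q_3 + q_2) with the largest k >= 1 whose denominator stays <= 64; these approach x as k grows, and every other convergent or intermediate fraction in range is farther away.
Largest k: floor((64 - q_2)/q_3) = floor((64 - 3)/17) = 3.
That gives (3*193 + 34)/(3*17 + 3) = 613/54.
Compare the errors: |x - 193/17| = |1385*17 - 193*122|/(122*17) = 1/2074, and |x - 613/54| = |1385*54 - 613*122|/(122*54) = 4/6588.
Cross-multiplying, 1*6588 = 6588 < 8296 = 4*2074, so 1/2074 is smaller: the convergent 193/17 is closer to x than 613/54.

193/17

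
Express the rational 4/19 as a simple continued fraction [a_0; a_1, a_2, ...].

Run the Euclidean algorithm on 4 and 19; the successive quotients are the partial quotients a_0, a_1, ... (each step inverts the fractional part left over by the previous one):
  4 = 0*19 + 4, so a_0 = 0.
  19 = 4*4 + 3, so a_1 = 4.
  4 = 1*3 + 1, so a_2 = 1.
  3 = 3*1 + 0, so a_3 = 3.
The remainder reaches 0 after 4 divisions, so the expansion has 4 partial quotients, read off in order.

[0; 4, 1, 3]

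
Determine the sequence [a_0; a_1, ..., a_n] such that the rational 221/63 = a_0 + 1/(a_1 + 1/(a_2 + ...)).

Run the Euclidean algorithm on 221 and 63; the successive quotients are the partial quotients a_0, a_1, ... (each step inverts the fractional part left over by the previous one):
  221 = 3*63 + 32, so a_0 = 3.
  63 = 1*32 + 31, so a_1 = 1.
  32 = 1*31 + 1, so a_2 = 1.
  31 = 31*1 + 0, so a_3 = 31.
The remainder reaches 0 after 4 divisions, so the expansion has 4 partial quotients, read off in order.

[3; 1, 1, 31]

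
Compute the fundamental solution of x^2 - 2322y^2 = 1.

(x, y) = (67897601, 1409040)

First expand sqrt(2322) as a continued fraction. With x_i = (sqrt(2322) + m_i)/d_i and (m_0, d_0) = (0, 1): a_0 = floor(sqrt(2322)) = 48, since 48^2 = 2304 <= 2322 < 2401 = 49^2.
Iterate m_{i+1} = d_i*a_i - m_i, d_{i+1} = (2322 - m_{i+1}^2)/d_i, a_{i+1} = floor((a_0 + m_{i+1})/d_{i+1}):
  m_1 = 1*48 - 0 = 48, d_1 = (2322 - 48^2)/1 = 18/1 = 18, a_1 = floor((48 + 48)/18) = 5.
  m_2 = 18*5 - 48 = 42, d_2 = (2322 - 42^2)/18 = 558/18 = 31, a_2 = floor((48 + 42)/31) = 2.
  m_3 = 31*2 - 42 = 20, d_3 = (2322 - 20^2)/31 = 1922/31 = 62, a_3 = floor((48 + 20)/62) = 1.
  m_4 = 62*1 - 20 = 42, d_4 = (2322 - 42^2)/62 = 558/62 = 9, a_4 = floor((48 + 42)/9) = 10.
  m_5 = 9*10 - 42 = 48, d_5 = (2322 - 48^2)/9 = 18/9 = 2, a_5 = floor((48 + 48)/2) = 48.
  m_6 = 2*48 - 48 = 48, d_6 = (2322 - 48^2)/2 = 18/2 = 9, a_6 = floor((48 + 48)/9) = 10.
  m_7 = 9*10 - 48 = 42, d_7 = (2322 - 42^2)/9 = 558/9 = 62, a_7 = floor((48 + 42)/62) = 1.
  m_8 = 62*1 - 42 = 20, d_8 = (2322 - 20^2)/62 = 1922/62 = 31, a_8 = floor((48 + 20)/31) = 2.
  m_9 = 31*2 - 20 = 42, d_9 = (2322 - 42^2)/31 = 558/31 = 18, a_9 = floor((48 + 42)/18) = 5.
  m_10 = 18*5 - 42 = 48, d_10 = (2322 - 48^2)/18 = 18/18 = 1, a_10 = floor((48 + 48)/1) = 96.
  m_11 = 1*96 - 48 = 48, d_11 = (2322 - 48^2)/1 = 18/1 = 18: (m_11, d_11) = (m_1, d_1) = (48, 18), so from here the quotients repeat a_1, ..., a_10; the period length is 10.
So sqrt(2322) = [48; (5, 2, 1, 10, 48, 10, 1, 2, 5, 96)] with period length k = 10.
k is even, so the fundamental solution of x^2 - 2322y^2 = 1 is (p_{k-1}, q_{k-1}) = (p_9, q_9); compute convergents through index 9.
Convergents (p_i = a_i*p_{i-1} + p_{i-2}, q_i = a_i*q_{i-1} + q_{i-2} with p_{-2}=0, p_{-1}=1, q_{-2}=1, q_{-1}=0):
  i=0: a_0=48, p_0 = 48*1 + 0 = 48, q_0 = 48*0 + 1 = 1.
  i=1: a_1=5, p_1 = 5*48 + 1 = 241, q_1 = 5*1 + 0 = 5.
  i=2: a_2=2, p_2 = 2*241 + 48 = 530, q_2 = 2*5 + 1 = 11.
  i=3: a_3=1, p_3 = 1*530 + 241 = 771, q_3 = 1*11 + 5 = 16.
  i=4: a_4=10, p_4 = 10*771 + 530 = 8240, q_4 = 10*16 + 11 = 171.
  i=5: a_5=48, p_5 = 48*8240 + 771 = 396291, q_5 = 48*171 + 16 = 8224.
  i=6: a_6=10, p_6 = 10*396291 + 8240 = 3971150, q_6 = 10*8224 + 171 = 82411.
  i=7: a_7=1, p_7 = 1*3971150 + 396291 = 4367441, q_7 = 1*82411 + 8224 = 90635.
  i=8: a_8=2, p_8 = 2*4367441 + 3971150 = 12706032, q_8 = 2*90635 + 82411 = 263681.
  i=9: a_9=5, p_9 = 5*12706032 + 4367441 = 67897601, q_9 = 5*263681 + 90635 = 1409040.
Check: 67897601^2 - 2322*1409040^2 = 4610084221555201 - 4610084221555200 = 1, so (x, y) = (67897601, 1409040) solves the equation, and by the theorem it is the least positive solution.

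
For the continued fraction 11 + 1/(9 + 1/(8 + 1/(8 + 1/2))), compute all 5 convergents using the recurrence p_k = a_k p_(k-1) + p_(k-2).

Using the convergent recurrence p_i = a_i*p_{i-1} + p_{i-2}, q_i = a_i*q_{i-1} + q_{i-2} with p_{-2}=0, p_{-1}=1, q_{-2}=1, q_{-1}=0:
  i=0: a_0=11, p_0 = 11*1 + 0 = 11, q_0 = 11*0 + 1 = 1.
  i=1: a_1=9, p_1 = 9*11 + 1 = 100, q_1 = 9*1 + 0 = 9.
  i=2: a_2=8, p_2 = 8*100 + 11 = 811, q_2 = 8*9 + 1 = 73.
  i=3: a_3=8, p_3 = 8*811 + 100 = 6588, q_3 = 8*73 + 9 = 593.
  i=4: a_4=2, p_4 = 2*6588 + 811 = 13987, q_4 = 2*593 + 73 = 1259.

11/1, 100/9, 811/73, 6588/593, 13987/1259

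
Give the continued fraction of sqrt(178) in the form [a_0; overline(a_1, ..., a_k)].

Write x_i = (sqrt(178) + m_i)/d_i with (m_0, d_0) = (0, 1). a_0 = floor(sqrt(178)) = 13, since 13^2 = 169 <= 178 < 196 = 14^2.
Iterate m_{i+1} = d_i*a_i - m_i, d_{i+1} = (178 - m_{i+1}^2)/d_i, a_{i+1} = floor((a_0 + m_{i+1})/d_{i+1}):
  m_1 = 1*13 - 0 = 13, d_1 = (178 - 13^2)/1 = 9/1 = 9, a_1 = floor((13 + 13)/9) = 2.
  m_2 = 9*2 - 13 = 5, d_2 = (178 - 5^2)/9 = 153/9 = 17, a_2 = floor((13 + 5)/17) = 1.
  m_3 = 17*1 - 5 = 12, d_3 = (178 - 12^2)/17 = 34/17 = 2, a_3 = floor((13 + 12)/2) = 12.
  m_4 = 2*12 - 12 = 12, d_4 = (178 - 12^2)/2 = 34/2 = 17, a_4 = floor((13 + 12)/17) = 1.
  m_5 = 17*1 - 12 = 5, d_5 = (178 - 5^2)/17 = 153/17 = 9, a_5 = floor((13 + 5)/9) = 2.
  m_6 = 9*2 - 5 = 13, d_6 = (178 - 13^2)/9 = 9/9 = 1, a_6 = floor((13 + 13)/1) = 26.
  m_7 = 1*26 - 13 = 13, d_7 = (178 - 13^2)/1 = 9/1 = 9: (m_7, d_7) = (m_1, d_1) = (13, 9), so from here the quotients repeat a_1, ..., a_6; the period length is 6.
Hence the expansion of sqrt(178) is a_0 = 13 followed by the repeating block 2, 1, 12, 1, 2, 26 (period 6).

[13; overline(2, 1, 12, 1, 2, 26)]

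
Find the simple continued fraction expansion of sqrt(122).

[11; (22)]

Write x_i = (sqrt(122) + m_i)/d_i with (m_0, d_0) = (0, 1). a_0 = floor(sqrt(122)) = 11, since 11^2 = 121 <= 122 < 144 = 12^2.
Iterate m_{i+1} = d_i*a_i - m_i, d_{i+1} = (122 - m_{i+1}^2)/d_i, a_{i+1} = floor((a_0 + m_{i+1})/d_{i+1}):
  m_1 = 1*11 - 0 = 11, d_1 = (122 - 11^2)/1 = 1/1 = 1, a_1 = floor((11 + 11)/1) = 22.
  m_2 = 1*22 - 11 = 11, d_2 = (122 - 11^2)/1 = 1/1 = 1: (m_2, d_2) = (m_1, d_1) = (11, 1), so from here the quotient a_1 repeats; the period length is 1.
Hence the expansion of sqrt(122) is a_0 = 11 followed by the repeating block 22 (period 1).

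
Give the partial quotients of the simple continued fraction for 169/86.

Run the Euclidean algorithm on 169 and 86; the successive quotients are the partial quotients a_0, a_1, ... (each step inverts the fractional part left over by the previous one):
  169 = 1*86 + 83, so a_0 = 1.
  86 = 1*83 + 3, so a_1 = 1.
  83 = 27*3 + 2, so a_2 = 27.
  3 = 1*2 + 1, so a_3 = 1.
  2 = 2*1 + 0, so a_4 = 2.
The remainder reaches 0 after 5 divisions, so the expansion has 5 partial quotients, read off in order.

[1; 1, 27, 1, 2]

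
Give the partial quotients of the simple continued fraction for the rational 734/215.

Run the Euclidean algorithm on 734 and 215; the successive quotients are the partial quotients a_0, a_1, ... (each step inverts the fractional part left over by the previous one):
  734 = 3*215 + 89, so a_0 = 3.
  215 = 2*89 + 37, so a_1 = 2.
  89 = 2*37 + 15, so a_2 = 2.
  37 = 2*15 + 7, so a_3 = 2.
  15 = 2*7 + 1, so a_4 = 2.
  7 = 7*1 + 0, so a_5 = 7.
The remainder reaches 0 after 6 divisions, so the expansion has 6 partial quotients, read off in order.

[3; 2, 2, 2, 2, 7]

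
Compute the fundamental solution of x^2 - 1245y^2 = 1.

(x, y) = (7534241, 213528)

First expand sqrt(1245) as a continued fraction. With x_i = (sqrt(1245) + m_i)/d_i and (m_0, d_0) = (0, 1): a_0 = floor(sqrt(1245)) = 35, since 35^2 = 1225 <= 1245 < 1296 = 36^2.
Iterate m_{i+1} = d_i*a_i - m_i, d_{i+1} = (1245 - m_{i+1}^2)/d_i, a_{i+1} = floor((a_0 + m_{i+1})/d_{i+1}):
  m_1 = 1*35 - 0 = 35, d_1 = (1245 - 35^2)/1 = 20/1 = 20, a_1 = floor((35 + 35)/20) = 3.
  m_2 = 20*3 - 35 = 25, d_2 = (1245 - 25^2)/20 = 620/20 = 31, a_2 = floor((35 + 25)/31) = 1.
  m_3 = 31*1 - 25 = 6, d_3 = (1245 - 6^2)/31 = 1209/31 = 39, a_3 = floor((35 + 6)/39) = 1.
  m_4 = 39*1 - 6 = 33, d_4 = (1245 - 33^2)/39 = 156/39 = 4, a_4 = floor((35 + 33)/4) = 17.
  m_5 = 4*17 - 33 = 35, d_5 = (1245 - 35^2)/4 = 20/4 = 5, a_5 = floor((35 + 35)/5) = 14.
  m_6 = 5*14 - 35 = 35, d_6 = (1245 - 35^2)/5 = 20/5 = 4, a_6 = floor((35 + 35)/4) = 17.
  m_7 = 4*17 - 35 = 33, d_7 = (1245 - 33^2)/4 = 156/4 = 39, a_7 = floor((35 + 33)/39) = 1.
  m_8 = 39*1 - 33 = 6, d_8 = (1245 - 6^2)/39 = 1209/39 = 31, a_8 = floor((35 + 6)/31) = 1.
  m_9 = 31*1 - 6 = 25, d_9 = (1245 - 25^2)/31 = 620/31 = 20, a_9 = floor((35 + 25)/20) = 3.
  m_10 = 20*3 - 25 = 35, d_10 = (1245 - 35^2)/20 = 20/20 = 1, a_10 = floor((35 + 35)/1) = 70.
  m_11 = 1*70 - 35 = 35, d_11 = (1245 - 35^2)/1 = 20/1 = 20: (m_11, d_11) = (m_1, d_1) = (35, 20), so from here the quotients repeat a_1, ..., a_10; the period length is 10.
So sqrt(1245) = [35; (3, 1, 1, 17, 14, 17, 1, 1, 3, 70)] with period length k = 10.
k is even, so the fundamental solution of x^2 - 1245y^2 = 1 is (p_{k-1}, q_{k-1}) = (p_9, q_9); compute convergents through index 9.
Convergents (p_i = a_i*p_{i-1} + p_{i-2}, q_i = a_i*q_{i-1} + q_{i-2} with p_{-2}=0, p_{-1}=1, q_{-2}=1, q_{-1}=0):
  i=0: a_0=35, p_0 = 35*1 + 0 = 35, q_0 = 35*0 + 1 = 1.
  i=1: a_1=3, p_1 = 3*35 + 1 = 106, q_1 = 3*1 + 0 = 3.
  i=2: a_2=1, p_2 = 1*106 + 35 = 141, q_2 = 1*3 + 1 = 4.
  i=3: a_3=1, p_3 = 1*141 + 106 = 247, q_3 = 1*4 + 3 = 7.
  i=4: a_4=17, p_4 = 17*247 + 141 = 4340, q_4 = 17*7 + 4 = 123.
  i=5: a_5=14, p_5 = 14*4340 + 247 = 61007, q_5 = 14*123 + 7 = 1729.
  i=6: a_6=17, p_6 = 17*61007 + 4340 = 1041459, q_6 = 17*1729 + 123 = 29516.
  i=7: a_7=1, p_7 = 1*1041459 + 61007 = 1102466, q_7 = 1*29516 + 1729 = 31245.
  i=8: a_8=1, p_8 = 1*1102466 + 1041459 = 2143925, q_8 = 1*31245 + 29516 = 60761.
  i=9: a_9=3, p_9 = 3*2143925 + 1102466 = 7534241, q_9 = 3*60761 + 31245 = 213528.
Check: 7534241^2 - 1245*213528^2 = 56764787446081 - 56764787446080 = 1, so (x, y) = (7534241, 213528) solves the equation, and by the theorem it is the least positive solution.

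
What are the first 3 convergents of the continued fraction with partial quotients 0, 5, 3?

Using the convergent recurrence p_i = a_i*p_{i-1} + p_{i-2}, q_i = a_i*q_{i-1} + q_{i-2} with p_{-2}=0, p_{-1}=1, q_{-2}=1, q_{-1}=0:
  i=0: a_0=0, p_0 = 0*1 + 0 = 0, q_0 = 0*0 + 1 = 1.
  i=1: a_1=5, p_1 = 5*0 + 1 = 1, q_1 = 5*1 + 0 = 5.
  i=2: a_2=3, p_2 = 3*1 + 0 = 3, q_2 = 3*5 + 1 = 16.

0/1, 1/5, 3/16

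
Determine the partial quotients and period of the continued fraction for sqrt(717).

Write x_i = (sqrt(717) + m_i)/d_i with (m_0, d_0) = (0, 1). a_0 = floor(sqrt(717)) = 26, since 26^2 = 676 <= 717 < 729 = 27^2.
Iterate m_{i+1} = d_i*a_i - m_i, d_{i+1} = (717 - m_{i+1}^2)/d_i, a_{i+1} = floor((a_0 + m_{i+1})/d_{i+1}):
  m_1 = 1*26 - 0 = 26, d_1 = (717 - 26^2)/1 = 41/1 = 41, a_1 = floor((26 + 26)/41) = 1.
  m_2 = 41*1 - 26 = 15, d_2 = (717 - 15^2)/41 = 492/41 = 12, a_2 = floor((26 + 15)/12) = 3.
  m_3 = 12*3 - 15 = 21, d_3 = (717 - 21^2)/12 = 276/12 = 23, a_3 = floor((26 + 21)/23) = 2.
  m_4 = 23*2 - 21 = 25, d_4 = (717 - 25^2)/23 = 92/23 = 4, a_4 = floor((26 + 25)/4) = 12.
  m_5 = 4*12 - 25 = 23, d_5 = (717 - 23^2)/4 = 188/4 = 47, a_5 = floor((26 + 23)/47) = 1.
  m_6 = 47*1 - 23 = 24, d_6 = (717 - 24^2)/47 = 141/47 = 3, a_6 = floor((26 + 24)/3) = 16.
  m_7 = 3*16 - 24 = 24, d_7 = (717 - 24^2)/3 = 141/3 = 47, a_7 = floor((26 + 24)/47) = 1.
  m_8 = 47*1 - 24 = 23, d_8 = (717 - 23^2)/47 = 188/47 = 4, a_8 = floor((26 + 23)/4) = 12.
  m_9 = 4*12 - 23 = 25, d_9 = (717 - 25^2)/4 = 92/4 = 23, a_9 = floor((26 + 25)/23) = 2.
  m_10 = 23*2 - 25 = 21, d_10 = (717 - 21^2)/23 = 276/23 = 12, a_10 = floor((26 + 21)/12) = 3.
  m_11 = 12*3 - 21 = 15, d_11 = (717 - 15^2)/12 = 492/12 = 41, a_11 = floor((26 + 15)/41) = 1.
  m_12 = 41*1 - 15 = 26, d_12 = (717 - 26^2)/41 = 41/41 = 1, a_12 = floor((26 + 26)/1) = 52.
  m_13 = 1*52 - 26 = 26, d_13 = (717 - 26^2)/1 = 41/1 = 41: (m_13, d_13) = (m_1, d_1) = (26, 41), so from here the quotients repeat a_1, ..., a_12; the period length is 12.
Hence the expansion of sqrt(717) is a_0 = 26 followed by the repeating block 1, 3, 2, 12, 1, 16, 1, 12, 2, 3, 1, 52 (period 12).

[26; (1, 3, 2, 12, 1, 16, 1, 12, 2, 3, 1, 52)]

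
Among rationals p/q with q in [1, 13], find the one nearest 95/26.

11/3

Expand x = 95/26 as a continued fraction with the Euclidean algorithm:
  95 = 3*26 + 17, so a_0 = 3.
  26 = 1*17 + 9, so a_1 = 1.
  17 = 1*9 + 8, so a_2 = 1.
  9 = 1*8 + 1, so a_3 = 1.
  8 = 8*1 + 0, so a_4 = 8.
so x = [3; 1, 1, 1, 8].
Convergents (p_i = a_i*p_{i-1} + p_{i-2}, q_i = a_i*q_{i-1} + q_{i-2} with p_{-2}=0, p_{-1}=1, q_{-2}=1, q_{-1}=0), until the denominator exceeds 13:
  i=0: a_0=3, p_0 = 3*1 + 0 = 3, q_0 = 3*0 + 1 = 1.
  i=1: a_1=1, p_1 = 1*3 + 1 = 4, q_1 = 1*1 + 0 = 1.
  i=2: a_2=1, p_2 = 1*4 + 3 = 7, q_2 = 1*1 + 1 = 2.
  i=3: a_3=1, p_3 = 1*7 + 4 = 11, q_3 = 1*2 + 1 = 3.
  i=4: a_4=8, p_4 = 8*11 + 7 = 95, q_4 = 8*3 + 2 = 26.
q_4 = 26 > 13, so the last convergent with denominator <= 13 is p_3/q_3 = 11/3.
The closest fraction with denominator <= 13 is either p_3/q_3 or the intermediate fraction (k*p_3 + p_2)/(k*q_3 + q_2) with the largest k >= 1 whose denominator stays <= 13; these approach x as k grows, and every other convergent or intermediate fraction in range is farther away.
Largest k: floor((13 - q_2)/q_3) = floor((13 - 2)/3) = 3.
That gives (3*11 + 7)/(3*3 + 2) = 40/11.
Compare the errors: |x - 11/3| = |95*3 - 11*26|/(26*3) = 1/78, and |x - 40/11| = |95*11 - 40*26|/(26*11) = 5/286.
Cross-multiplying, 1*286 = 286 < 390 = 5*78, so 1/78 is smaller: the convergent 11/3 is closer to x than 40/11.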